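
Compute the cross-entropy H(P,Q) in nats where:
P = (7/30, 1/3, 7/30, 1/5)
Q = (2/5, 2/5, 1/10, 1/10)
1.5170 nats

Cross-entropy: H(P,Q) = -Σ p(x) log q(x)

Alternatively: H(P,Q) = H(P) + D_KL(P||Q)
H(P) = 1.3672 nats
D_KL(P||Q) = 0.1498 nats

H(P,Q) = 1.3672 + 0.1498 = 1.5170 nats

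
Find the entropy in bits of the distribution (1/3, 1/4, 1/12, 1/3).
1.8554 bits

Shannon entropy is H(X) = -Σ p(x) log p(x).

For P = (1/3, 1/4, 1/12, 1/3):
H = -1/3 × log_2(1/3) -1/4 × log_2(1/4) -1/12 × log_2(1/12) -1/3 × log_2(1/3)
H = 1.8554 bits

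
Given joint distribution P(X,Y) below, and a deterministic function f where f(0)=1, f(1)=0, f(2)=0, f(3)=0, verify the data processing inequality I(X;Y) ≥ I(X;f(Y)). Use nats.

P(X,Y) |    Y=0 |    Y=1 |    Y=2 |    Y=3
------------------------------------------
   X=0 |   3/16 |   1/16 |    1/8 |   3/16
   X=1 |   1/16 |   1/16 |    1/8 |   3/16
I(X;Y) = 0.0249, I(X;f(Y)) = 0.0249, inequality holds: 0.0249 ≥ 0.0249

Data Processing Inequality: For any Markov chain X → Y → Z, we have I(X;Y) ≥ I(X;Z).

Here Z = f(Y) is a deterministic function of Y, forming X → Y → Z.

Original I(X;Y) = 0.0249 nats

After applying f:
P(X,Z) where Z=f(Y):
- P(X,Z=0) = P(X,Y=1) + P(X,Y=2) + P(X,Y=3)
- P(X,Z=1) = P(X,Y=0)

I(X;Z) = I(X;f(Y)) = 0.0249 nats

Verification: 0.0249 ≥ 0.0249 ✓

Information cannot be created by processing; the function f can only lose information about X.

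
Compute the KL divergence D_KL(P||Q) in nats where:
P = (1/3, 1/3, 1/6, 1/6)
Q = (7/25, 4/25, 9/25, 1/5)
0.1440 nats

KL divergence: D_KL(P||Q) = Σ p(x) log(p(x)/q(x))

Computing term by term:
  x=0: 1/3 × log_e[(1/3)/(7/25)] = 1/3 × 0.1744 = 0.0581
  x=1: 1/3 × log_e[(1/3)/(4/25)] = 1/3 × 0.7340 = 0.2447
  x=2: 1/6 × log_e[(1/6)/(9/25)] = 1/6 × -0.7701 = -0.1284
  x=3: 1/6 × log_e[(1/6)/(1/5)] = 1/6 × -0.1823 = -0.0304

D_KL(P||Q) = 0.1440 nats

Note: KL divergence is always non-negative and equals 0 iff P = Q.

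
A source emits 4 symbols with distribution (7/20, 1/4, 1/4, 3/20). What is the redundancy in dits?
0.0179 dits

Redundancy measures how far a source is from maximum entropy:
R = H_max - H(X)

Maximum entropy for 4 symbols: H_max = log_10(4) = 0.6021 dits
Actual entropy: H(X) = 0.5842 dits
Redundancy: R = 0.6021 - 0.5842 = 0.0179 dits

This redundancy represents potential for compression: the source could be compressed by 0.0179 dits per symbol.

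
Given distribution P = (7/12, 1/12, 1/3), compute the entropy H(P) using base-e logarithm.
0.8877 nats

Shannon entropy is H(X) = -Σ p(x) log p(x).

For P = (7/12, 1/12, 1/3):
H = -7/12 × log_e(7/12) -1/12 × log_e(1/12) -1/3 × log_e(1/3)
H = 0.8877 nats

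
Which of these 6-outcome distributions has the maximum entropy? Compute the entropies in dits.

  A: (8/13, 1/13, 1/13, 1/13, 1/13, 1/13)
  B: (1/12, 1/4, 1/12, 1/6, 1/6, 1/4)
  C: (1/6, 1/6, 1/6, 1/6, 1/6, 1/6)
C

For a discrete distribution over n outcomes, entropy is maximized by the uniform distribution.

Computing entropies:
H(A) = 0.5582 dits
H(B) = 0.7403 dits
H(C) = 0.7782 dits

The uniform distribution (where all probabilities equal 1/6) achieves the maximum entropy of log_10(6) = 0.7782 dits.

Distribution C has the highest entropy.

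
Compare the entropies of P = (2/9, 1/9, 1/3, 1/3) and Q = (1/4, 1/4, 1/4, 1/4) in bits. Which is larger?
Q

Computing entropies in bits:
H(P) = 1.8911
H(Q) = 2.0000

Distribution Q has higher entropy.

Intuition: The distribution closer to uniform (more spread out) has higher entropy.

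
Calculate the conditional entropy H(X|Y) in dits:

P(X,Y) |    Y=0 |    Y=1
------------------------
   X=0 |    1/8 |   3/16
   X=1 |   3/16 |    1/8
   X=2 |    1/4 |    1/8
0.4642 dits

Using the chain rule: H(X|Y) = H(X,Y) - H(Y)

First, compute H(X,Y) = 0.7618 dits

Marginal P(Y) = (9/16, 7/16)
H(Y) = 0.2976 dits

H(X|Y) = H(X,Y) - H(Y) = 0.7618 - 0.2976 = 0.4642 dits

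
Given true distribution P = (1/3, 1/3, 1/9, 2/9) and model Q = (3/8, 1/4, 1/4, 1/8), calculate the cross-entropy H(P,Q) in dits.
0.6103 dits

Cross-entropy: H(P,Q) = -Σ p(x) log q(x)

Alternatively: H(P,Q) = H(P) + D_KL(P||Q)
H(P) = 0.5693 dits
D_KL(P||Q) = 0.0410 dits

H(P,Q) = 0.5693 + 0.0410 = 0.6103 dits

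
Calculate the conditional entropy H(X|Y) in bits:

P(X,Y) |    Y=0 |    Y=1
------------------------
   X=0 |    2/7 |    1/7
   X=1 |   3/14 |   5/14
0.9242 bits

Using the chain rule: H(X|Y) = H(X,Y) - H(Y)

First, compute H(X,Y) = 1.9242 bits

Marginal P(Y) = (1/2, 1/2)
H(Y) = 1.0000 bits

H(X|Y) = H(X,Y) - H(Y) = 1.9242 - 1.0000 = 0.9242 bits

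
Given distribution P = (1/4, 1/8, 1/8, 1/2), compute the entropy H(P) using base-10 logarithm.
0.5268 dits

Shannon entropy is H(X) = -Σ p(x) log p(x).

For P = (1/4, 1/8, 1/8, 1/2):
H = -1/4 × log_10(1/4) -1/8 × log_10(1/8) -1/8 × log_10(1/8) -1/2 × log_10(1/2)
H = 0.5268 dits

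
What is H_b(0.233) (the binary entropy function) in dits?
0.2358 dits

The binary entropy function is:
H(p) = -p log(p) - (1-p) log(1-p)

H(0.233) = -0.233 × log_10(0.233) - 0.767 × log_10(0.767)
H(0.233) = 0.2358 dits

Note: Binary entropy is maximized at p=0.5 (H=1 bit) and minimized at p=0 or p=1 (H=0).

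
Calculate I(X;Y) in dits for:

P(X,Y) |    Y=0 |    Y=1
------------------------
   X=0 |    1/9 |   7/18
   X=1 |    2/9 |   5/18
0.0122 dits

Mutual information: I(X;Y) = H(X) + H(Y) - H(X,Y)

Marginals:
P(X) = (1/2, 1/2), H(X) = 0.3010 dits
P(Y) = (1/3, 2/3), H(Y) = 0.2764 dits

Joint entropy: H(X,Y) = 0.5652 dits

I(X;Y) = 0.3010 + 0.2764 - 0.5652 = 0.0122 dits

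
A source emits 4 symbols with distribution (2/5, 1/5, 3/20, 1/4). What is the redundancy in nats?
0.0667 nats

Redundancy measures how far a source is from maximum entropy:
R = H_max - H(X)

Maximum entropy for 4 symbols: H_max = log_e(4) = 1.3863 nats
Actual entropy: H(X) = 1.3195 nats
Redundancy: R = 1.3863 - 1.3195 = 0.0667 nats

This redundancy represents potential for compression: the source could be compressed by 0.0667 nats per symbol.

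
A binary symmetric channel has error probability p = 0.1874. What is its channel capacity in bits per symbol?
0.3040 bits

For a binary symmetric channel (BSC) with error probability p:
Capacity C = 1 - H(p) bits per symbol

where H(p) = -p log₂(p) - (1-p) log₂(1-p) is the binary entropy function.

H(0.1874) = 0.6960 bits
C = 1 - 0.6960 = 0.3040 bits per symbol

This means we can reliably transmit up to 0.3040 bits of information per channel use.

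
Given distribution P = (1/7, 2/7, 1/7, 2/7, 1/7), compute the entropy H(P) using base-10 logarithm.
0.6731 dits

Shannon entropy is H(X) = -Σ p(x) log p(x).

For P = (1/7, 2/7, 1/7, 2/7, 1/7):
H = -1/7 × log_10(1/7) -2/7 × log_10(2/7) -1/7 × log_10(1/7) -2/7 × log_10(2/7) -1/7 × log_10(1/7)
H = 0.6731 dits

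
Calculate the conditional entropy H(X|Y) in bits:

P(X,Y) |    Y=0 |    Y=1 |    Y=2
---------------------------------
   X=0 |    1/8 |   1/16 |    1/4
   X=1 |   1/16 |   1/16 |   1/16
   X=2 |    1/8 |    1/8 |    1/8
1.4538 bits

Using the chain rule: H(X|Y) = H(X,Y) - H(Y)

First, compute H(X,Y) = 3.0000 bits

Marginal P(Y) = (5/16, 1/4, 7/16)
H(Y) = 1.5462 bits

H(X|Y) = H(X,Y) - H(Y) = 3.0000 - 1.5462 = 1.4538 bits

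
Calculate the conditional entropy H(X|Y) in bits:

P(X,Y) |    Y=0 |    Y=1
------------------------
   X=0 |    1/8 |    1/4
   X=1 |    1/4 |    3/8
0.9512 bits

Using the chain rule: H(X|Y) = H(X,Y) - H(Y)

First, compute H(X,Y) = 1.9056 bits

Marginal P(Y) = (3/8, 5/8)
H(Y) = 0.9544 bits

H(X|Y) = H(X,Y) - H(Y) = 1.9056 - 0.9544 = 0.9512 bits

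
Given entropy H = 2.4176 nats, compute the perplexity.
11.2189

Perplexity is e^H (or exp(H) for natural log).

H = 2.4176 nats
Perplexity = e^2.4176 = 11.2189

Interpretation: The model's uncertainty is equivalent to choosing uniformly among 11.2 options.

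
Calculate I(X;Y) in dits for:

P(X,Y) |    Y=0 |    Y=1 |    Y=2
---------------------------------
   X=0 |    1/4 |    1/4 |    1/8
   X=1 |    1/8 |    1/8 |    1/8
0.0047 dits

Mutual information: I(X;Y) = H(X) + H(Y) - H(X,Y)

Marginals:
P(X) = (5/8, 3/8), H(X) = 0.2873 dits
P(Y) = (3/8, 3/8, 1/4), H(Y) = 0.4700 dits

Joint entropy: H(X,Y) = 0.7526 dits

I(X;Y) = 0.2873 + 0.4700 - 0.7526 = 0.0047 dits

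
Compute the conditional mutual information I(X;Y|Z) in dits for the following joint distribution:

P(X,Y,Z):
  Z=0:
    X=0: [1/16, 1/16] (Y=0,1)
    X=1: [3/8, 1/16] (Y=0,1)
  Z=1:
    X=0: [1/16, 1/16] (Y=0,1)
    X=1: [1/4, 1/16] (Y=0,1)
0.0220 dits

Conditional mutual information: I(X;Y|Z) = H(X|Z) + H(Y|Z) - H(X,Y|Z)

H(Z) = 0.2976
H(X,Z) = 0.5407 → H(X|Z) = 0.2431
H(Y,Z) = 0.5407 → H(Y|Z) = 0.2431
H(X,Y,Z) = 0.7618 → H(X,Y|Z) = 0.4642

I(X;Y|Z) = 0.2431 + 0.2431 - 0.4642 = 0.0220 dits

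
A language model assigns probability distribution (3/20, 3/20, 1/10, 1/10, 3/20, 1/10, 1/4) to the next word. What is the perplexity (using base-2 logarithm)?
6.6263

Perplexity is 2^H (or exp(H) for natural log).

First, H = -Σ p log p = 2.7282 bits
Perplexity = 2^2.7282 = 6.6263

Interpretation: The model's uncertainty is equivalent to choosing uniformly among 6.6 options.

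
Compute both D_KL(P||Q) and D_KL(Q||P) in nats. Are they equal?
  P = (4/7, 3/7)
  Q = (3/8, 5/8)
D_KL(P||Q) = 0.0790, D_KL(Q||P) = 0.0779

KL divergence is not symmetric: D_KL(P||Q) ≠ D_KL(Q||P) in general.

D_KL(P||Q) = 0.0790 nats
D_KL(Q||P) = 0.0779 nats

No, they are not equal!

This asymmetry is why KL divergence is not a true distance metric.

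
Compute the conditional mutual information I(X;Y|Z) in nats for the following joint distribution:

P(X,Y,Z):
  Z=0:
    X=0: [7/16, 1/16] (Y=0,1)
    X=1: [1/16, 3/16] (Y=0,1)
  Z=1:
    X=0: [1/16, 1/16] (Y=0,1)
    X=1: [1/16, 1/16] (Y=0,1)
0.1484 nats

Conditional mutual information: I(X;Y|Z) = H(X|Z) + H(Y|Z) - H(X,Y|Z)

H(Z) = 0.5623
H(X,Z) = 1.2130 → H(X|Z) = 0.6507
H(Y,Z) = 1.2130 → H(Y|Z) = 0.6507
H(X,Y,Z) = 1.7153 → H(X,Y|Z) = 1.1529

I(X;Y|Z) = 0.6507 + 0.6507 - 1.1529 = 0.1484 nats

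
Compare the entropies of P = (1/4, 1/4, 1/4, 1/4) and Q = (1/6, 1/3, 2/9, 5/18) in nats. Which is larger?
P

Computing entropies in nats:
H(P) = 1.3863
H(Q) = 1.3549

Distribution P has higher entropy.

Intuition: The distribution closer to uniform (more spread out) has higher entropy.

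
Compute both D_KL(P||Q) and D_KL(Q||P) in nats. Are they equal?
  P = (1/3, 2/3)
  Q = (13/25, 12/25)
D_KL(P||Q) = 0.0708, D_KL(Q||P) = 0.0736

KL divergence is not symmetric: D_KL(P||Q) ≠ D_KL(Q||P) in general.

D_KL(P||Q) = 0.0708 nats
D_KL(Q||P) = 0.0736 nats

No, they are not equal!

This asymmetry is why KL divergence is not a true distance metric.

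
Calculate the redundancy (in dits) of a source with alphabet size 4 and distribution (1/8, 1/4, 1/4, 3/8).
0.0284 dits

Redundancy measures how far a source is from maximum entropy:
R = H_max - H(X)

Maximum entropy for 4 symbols: H_max = log_10(4) = 0.6021 dits
Actual entropy: H(X) = 0.5737 dits
Redundancy: R = 0.6021 - 0.5737 = 0.0284 dits

This redundancy represents potential for compression: the source could be compressed by 0.0284 dits per symbol.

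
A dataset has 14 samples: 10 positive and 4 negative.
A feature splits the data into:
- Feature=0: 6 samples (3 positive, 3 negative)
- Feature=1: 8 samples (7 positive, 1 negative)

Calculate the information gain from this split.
0.1239 bits

Information Gain = H(Y) - H(Y|Feature)

Before split:
P(positive) = 10/14 = 0.7143
H(Y) = 0.8631 bits

After split:
Feature=0: H = 1.0000 bits (weight = 6/14)
Feature=1: H = 0.5436 bits (weight = 8/14)
H(Y|Feature) = (6/14)×1.0000 + (8/14)×0.5436 = 0.7392 bits

Information Gain = 0.8631 - 0.7392 = 0.1239 bits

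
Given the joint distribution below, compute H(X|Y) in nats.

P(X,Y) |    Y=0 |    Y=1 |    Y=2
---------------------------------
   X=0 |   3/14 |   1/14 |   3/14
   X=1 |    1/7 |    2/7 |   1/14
0.5797 nats

Using the chain rule: H(X|Y) = H(X,Y) - H(Y)

First, compute H(X,Y) = 1.6731 nats

Marginal P(Y) = (5/14, 5/14, 2/7)
H(Y) = 1.0934 nats

H(X|Y) = H(X,Y) - H(Y) = 1.6731 - 1.0934 = 0.5797 nats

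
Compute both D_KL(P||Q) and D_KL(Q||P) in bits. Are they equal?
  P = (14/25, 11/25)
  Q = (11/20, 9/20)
D_KL(P||Q) = 0.0003, D_KL(Q||P) = 0.0003

KL divergence is not symmetric: D_KL(P||Q) ≠ D_KL(Q||P) in general.

D_KL(P||Q) = 0.0003 bits
D_KL(Q||P) = 0.0003 bits

In this case they happen to be equal (to 4 decimal places).

This asymmetry is why KL divergence is not a true distance metric.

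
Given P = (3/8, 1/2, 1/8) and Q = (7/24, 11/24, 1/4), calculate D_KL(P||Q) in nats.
0.0511 nats

KL divergence: D_KL(P||Q) = Σ p(x) log(p(x)/q(x))

Computing term by term:
  x=0: 3/8 × log_e[(3/8)/(7/24)] = 3/8 × 0.2513 = 0.0942
  x=1: 1/2 × log_e[(1/2)/(11/24)] = 1/2 × 0.0870 = 0.0435
  x=2: 1/8 × log_e[(1/8)/(1/4)] = 1/8 × -0.6931 = -0.0866

D_KL(P||Q) = 0.0511 nats

Note: KL divergence is always non-negative and equals 0 iff P = Q.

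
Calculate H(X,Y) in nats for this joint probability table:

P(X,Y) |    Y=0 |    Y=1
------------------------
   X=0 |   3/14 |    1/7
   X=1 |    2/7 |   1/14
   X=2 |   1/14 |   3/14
1.6731 nats

Joint entropy is H(X,Y) = -Σ_{x,y} p(x,y) log p(x,y).

Summing over all non-zero entries:
H(X,Y) = -[3/14·log_e(3/14) + 1/7·log_e(1/7) + 2/7·log_e(2/7) + 1/14·log_e(1/14) + 1/14·log_e(1/14) + 3/14·log_e(3/14)]
H(X,Y) = 1.6731 nats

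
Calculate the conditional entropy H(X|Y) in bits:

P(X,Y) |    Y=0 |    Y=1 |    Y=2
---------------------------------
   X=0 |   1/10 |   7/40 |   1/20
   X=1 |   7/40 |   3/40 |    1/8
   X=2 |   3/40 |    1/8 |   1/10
1.4982 bits

Using the chain rule: H(X|Y) = H(X,Y) - H(Y)

First, compute H(X,Y) = 3.0711 bits

Marginal P(Y) = (7/20, 3/8, 11/40)
H(Y) = 1.5729 bits

H(X|Y) = H(X,Y) - H(Y) = 3.0711 - 1.5729 = 1.4982 bits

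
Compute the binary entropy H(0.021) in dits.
0.0443 dits

The binary entropy function is:
H(p) = -p log(p) - (1-p) log(1-p)

H(0.021) = -0.021 × log_10(0.021) - 0.979 × log_10(0.979)
H(0.021) = 0.0443 dits

Note: Binary entropy is maximized at p=0.5 (H=1 bit) and minimized at p=0 or p=1 (H=0).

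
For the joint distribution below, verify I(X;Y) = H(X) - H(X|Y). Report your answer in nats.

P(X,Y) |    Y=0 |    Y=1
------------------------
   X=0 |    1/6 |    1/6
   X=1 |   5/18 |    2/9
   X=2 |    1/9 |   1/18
I(X;Y) = 0.0063 nats

Mutual information has multiple equivalent forms:
- I(X;Y) = H(X) - H(X|Y)
- I(X;Y) = H(Y) - H(Y|X)
- I(X;Y) = H(X) + H(Y) - H(X,Y)

Computing all quantities:
H(X) = 1.0114, H(Y) = 0.6870, H(X,Y) = 1.6920
H(X|Y) = 1.0051, H(Y|X) = 0.6806

Verification:
H(X) - H(X|Y) = 1.0114 - 1.0051 = 0.0063
H(Y) - H(Y|X) = 0.6870 - 0.6806 = 0.0063
H(X) + H(Y) - H(X,Y) = 1.0114 + 0.6870 - 1.6920 = 0.0063

All forms give I(X;Y) = 0.0063 nats. ✓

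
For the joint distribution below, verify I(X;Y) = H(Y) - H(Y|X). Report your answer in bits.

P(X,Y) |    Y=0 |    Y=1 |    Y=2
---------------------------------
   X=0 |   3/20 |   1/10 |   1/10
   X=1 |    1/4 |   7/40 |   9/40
I(X;Y) = 0.0028 bits

Mutual information has multiple equivalent forms:
- I(X;Y) = H(X) - H(X|Y)
- I(X;Y) = H(Y) - H(Y|X)
- I(X;Y) = H(X) + H(Y) - H(X,Y)

Computing all quantities:
H(X) = 0.9341, H(Y) = 1.5679, H(X,Y) = 2.4992
H(X|Y) = 0.9312, H(Y|X) = 1.5651

Verification:
H(X) - H(X|Y) = 0.9341 - 0.9312 = 0.0028
H(Y) - H(Y|X) = 1.5679 - 1.5651 = 0.0028
H(X) + H(Y) - H(X,Y) = 0.9341 + 1.5679 - 2.4992 = 0.0028

All forms give I(X;Y) = 0.0028 bits. ✓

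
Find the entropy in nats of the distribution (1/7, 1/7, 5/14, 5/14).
1.2914 nats

Shannon entropy is H(X) = -Σ p(x) log p(x).

For P = (1/7, 1/7, 5/14, 5/14):
H = -1/7 × log_e(1/7) -1/7 × log_e(1/7) -5/14 × log_e(5/14) -5/14 × log_e(5/14)
H = 1.2914 nats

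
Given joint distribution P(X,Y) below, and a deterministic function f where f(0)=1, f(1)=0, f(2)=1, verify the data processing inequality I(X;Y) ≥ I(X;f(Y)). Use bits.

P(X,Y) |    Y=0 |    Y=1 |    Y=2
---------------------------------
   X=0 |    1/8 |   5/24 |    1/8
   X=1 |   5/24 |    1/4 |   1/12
I(X;Y) = 0.0190, I(X;f(Y)) = 0.0000, inequality holds: 0.0190 ≥ 0.0000

Data Processing Inequality: For any Markov chain X → Y → Z, we have I(X;Y) ≥ I(X;Z).

Here Z = f(Y) is a deterministic function of Y, forming X → Y → Z.

Original I(X;Y) = 0.0190 bits

After applying f:
P(X,Z) where Z=f(Y):
- P(X,Z=0) = P(X,Y=1)
- P(X,Z=1) = P(X,Y=0) + P(X,Y=2)

I(X;Z) = I(X;f(Y)) = 0.0000 bits

Verification: 0.0190 ≥ 0.0000 ✓

Information cannot be created by processing; the function f can only lose information about X.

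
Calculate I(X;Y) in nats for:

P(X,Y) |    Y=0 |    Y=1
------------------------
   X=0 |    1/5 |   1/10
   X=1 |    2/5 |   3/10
0.0040 nats

Mutual information: I(X;Y) = H(X) + H(Y) - H(X,Y)

Marginals:
P(X) = (3/10, 7/10), H(X) = 0.6109 nats
P(Y) = (3/5, 2/5), H(Y) = 0.6730 nats

Joint entropy: H(X,Y) = 1.2799 nats

I(X;Y) = 0.6109 + 0.6730 - 1.2799 = 0.0040 nats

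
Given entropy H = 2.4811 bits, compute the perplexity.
5.5832

Perplexity is 2^H (or exp(H) for natural log).

H = 2.4811 bits
Perplexity = 2^2.4811 = 5.5832

Interpretation: The model's uncertainty is equivalent to choosing uniformly among 5.6 options.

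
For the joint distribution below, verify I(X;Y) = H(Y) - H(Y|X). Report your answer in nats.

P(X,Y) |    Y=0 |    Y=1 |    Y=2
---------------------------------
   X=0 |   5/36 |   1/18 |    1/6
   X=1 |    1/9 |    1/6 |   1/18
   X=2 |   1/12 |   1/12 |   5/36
I(X;Y) = 0.0675 nats

Mutual information has multiple equivalent forms:
- I(X;Y) = H(X) - H(X|Y)
- I(X;Y) = H(Y) - H(Y|X)
- I(X;Y) = H(X) + H(Y) - H(X,Y)

Computing all quantities:
H(X) = 1.0963, H(Y) = 1.0963, H(X,Y) = 2.1250
H(X|Y) = 1.0288, H(Y|X) = 1.0288

Verification:
H(X) - H(X|Y) = 1.0963 - 1.0288 = 0.0675
H(Y) - H(Y|X) = 1.0963 - 1.0288 = 0.0675
H(X) + H(Y) - H(X,Y) = 1.0963 + 1.0963 - 2.1250 = 0.0675

All forms give I(X;Y) = 0.0675 nats. ✓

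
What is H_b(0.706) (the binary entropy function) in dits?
0.2630 dits

The binary entropy function is:
H(p) = -p log(p) - (1-p) log(1-p)

H(0.706) = -0.706 × log_10(0.706) - 0.294 × log_10(0.294)
H(0.706) = 0.2630 dits

Note: Binary entropy is maximized at p=0.5 (H=1 bit) and minimized at p=0 or p=1 (H=0).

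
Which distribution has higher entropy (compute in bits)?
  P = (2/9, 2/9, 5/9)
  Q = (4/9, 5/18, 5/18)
Q

Computing entropies in bits:
H(P) = 1.4355
H(Q) = 1.5466

Distribution Q has higher entropy.

Intuition: The distribution closer to uniform (more spread out) has higher entropy.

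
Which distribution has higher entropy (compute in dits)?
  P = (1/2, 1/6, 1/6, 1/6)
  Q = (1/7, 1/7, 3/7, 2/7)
Q

Computing entropies in dits:
H(P) = 0.5396
H(Q) = 0.5546

Distribution Q has higher entropy.

Intuition: The distribution closer to uniform (more spread out) has higher entropy.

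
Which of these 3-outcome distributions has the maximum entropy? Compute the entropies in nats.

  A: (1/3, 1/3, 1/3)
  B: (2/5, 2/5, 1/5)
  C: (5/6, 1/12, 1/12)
A

For a discrete distribution over n outcomes, entropy is maximized by the uniform distribution.

Computing entropies:
H(A) = 1.0986 nats
H(B) = 1.0549 nats
H(C) = 0.5661 nats

The uniform distribution (where all probabilities equal 1/3) achieves the maximum entropy of log_e(3) = 1.0986 nats.

Distribution A has the highest entropy.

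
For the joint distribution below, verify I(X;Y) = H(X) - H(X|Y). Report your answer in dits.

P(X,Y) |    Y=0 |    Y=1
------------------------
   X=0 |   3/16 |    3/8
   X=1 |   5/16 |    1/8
I(X;Y) = 0.0319 dits

Mutual information has multiple equivalent forms:
- I(X;Y) = H(X) - H(X|Y)
- I(X;Y) = H(Y) - H(Y|X)
- I(X;Y) = H(X) + H(Y) - H(X,Y)

Computing all quantities:
H(X) = 0.2976, H(Y) = 0.3010, H(X,Y) = 0.5668
H(X|Y) = 0.2658, H(Y|X) = 0.2692

Verification:
H(X) - H(X|Y) = 0.2976 - 0.2658 = 0.0319
H(Y) - H(Y|X) = 0.3010 - 0.2692 = 0.0319
H(X) + H(Y) - H(X,Y) = 0.2976 + 0.3010 - 0.5668 = 0.0319

All forms give I(X;Y) = 0.0319 dits. ✓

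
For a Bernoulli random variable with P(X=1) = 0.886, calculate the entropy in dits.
0.1541 dits

The binary entropy function is:
H(p) = -p log(p) - (1-p) log(1-p)

H(0.886) = -0.886 × log_10(0.886) - 0.114 × log_10(0.114)
H(0.886) = 0.1541 dits

Note: Binary entropy is maximized at p=0.5 (H=1 bit) and minimized at p=0 or p=1 (H=0).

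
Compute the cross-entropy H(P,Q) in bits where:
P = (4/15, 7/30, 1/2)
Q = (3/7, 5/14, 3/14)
1.7838 bits

Cross-entropy: H(P,Q) = -Σ p(x) log q(x)

Alternatively: H(P,Q) = H(P) + D_KL(P||Q)
H(P) = 1.4984 bits
D_KL(P||Q) = 0.2854 bits

H(P,Q) = 1.4984 + 0.2854 = 1.7838 bits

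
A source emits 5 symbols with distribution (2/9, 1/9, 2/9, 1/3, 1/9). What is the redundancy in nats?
0.0865 nats

Redundancy measures how far a source is from maximum entropy:
R = H_max - H(X)

Maximum entropy for 5 symbols: H_max = log_e(5) = 1.6094 nats
Actual entropy: H(X) = 1.5230 nats
Redundancy: R = 1.6094 - 1.5230 = 0.0865 nats

This redundancy represents potential for compression: the source could be compressed by 0.0865 nats per symbol.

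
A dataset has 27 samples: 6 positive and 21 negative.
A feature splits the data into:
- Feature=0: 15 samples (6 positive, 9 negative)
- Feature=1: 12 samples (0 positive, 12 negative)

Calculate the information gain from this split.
0.2248 bits

Information Gain = H(Y) - H(Y|Feature)

Before split:
P(positive) = 6/27 = 0.2222
H(Y) = 0.7642 bits

After split:
Feature=0: H = 0.9710 bits (weight = 15/27)
Feature=1: H = 0.0000 bits (weight = 12/27)
H(Y|Feature) = (15/27)×0.9710 + (12/27)×0.0000 = 0.5394 bits

Information Gain = 0.7642 - 0.5394 = 0.2248 bits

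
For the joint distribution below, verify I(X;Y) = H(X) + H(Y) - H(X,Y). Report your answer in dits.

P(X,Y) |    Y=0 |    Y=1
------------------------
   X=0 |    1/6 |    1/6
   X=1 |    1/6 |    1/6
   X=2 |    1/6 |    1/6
I(X;Y) = 0.0000 dits

Mutual information has multiple equivalent forms:
- I(X;Y) = H(X) - H(X|Y)
- I(X;Y) = H(Y) - H(Y|X)
- I(X;Y) = H(X) + H(Y) - H(X,Y)

Computing all quantities:
H(X) = 0.4771, H(Y) = 0.3010, H(X,Y) = 0.7782
H(X|Y) = 0.4771, H(Y|X) = 0.3010

Verification:
H(X) - H(X|Y) = 0.4771 - 0.4771 = 0.0000
H(Y) - H(Y|X) = 0.3010 - 0.3010 = 0.0000
H(X) + H(Y) - H(X,Y) = 0.4771 + 0.3010 - 0.7782 = 0.0000

All forms give I(X;Y) = 0.0000 dits. ✓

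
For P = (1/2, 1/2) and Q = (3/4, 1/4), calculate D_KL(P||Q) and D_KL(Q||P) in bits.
D_KL(P||Q) = 0.2075, D_KL(Q||P) = 0.1887

KL divergence is not symmetric: D_KL(P||Q) ≠ D_KL(Q||P) in general.

D_KL(P||Q) = 0.2075 bits
D_KL(Q||P) = 0.1887 bits

No, they are not equal!

This asymmetry is why KL divergence is not a true distance metric.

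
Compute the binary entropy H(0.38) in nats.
0.6641 nats

The binary entropy function is:
H(p) = -p log(p) - (1-p) log(1-p)

H(0.38) = -0.38 × log_e(0.38) - 0.62 × log_e(0.62)
H(0.38) = 0.6641 nats

Note: Binary entropy is maximized at p=0.5 (H=1 bit) and minimized at p=0 or p=1 (H=0).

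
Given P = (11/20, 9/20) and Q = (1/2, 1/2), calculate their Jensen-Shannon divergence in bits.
0.0018 bits

Jensen-Shannon divergence is:
JSD(P||Q) = 0.5 × D_KL(P||M) + 0.5 × D_KL(Q||M)
where M = 0.5 × (P + Q) is the mixture distribution.

M = 0.5 × (11/20, 9/20) + 0.5 × (1/2, 1/2) = (21/40, 19/40)

D_KL(P||M) = 0.0018 bits
D_KL(Q||M) = 0.0018 bits

JSD(P||Q) = 0.5 × 0.0018 + 0.5 × 0.0018 = 0.0018 bits

Unlike KL divergence, JSD is symmetric and bounded: 0 ≤ JSD ≤ log(2).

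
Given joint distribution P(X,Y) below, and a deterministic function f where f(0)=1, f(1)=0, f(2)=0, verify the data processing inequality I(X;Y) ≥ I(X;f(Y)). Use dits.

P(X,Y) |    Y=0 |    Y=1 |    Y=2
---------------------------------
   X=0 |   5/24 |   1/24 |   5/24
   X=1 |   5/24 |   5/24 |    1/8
I(X;Y) = 0.0294, I(X;f(Y)) = 0.0011, inequality holds: 0.0294 ≥ 0.0011

Data Processing Inequality: For any Markov chain X → Y → Z, we have I(X;Y) ≥ I(X;Z).

Here Z = f(Y) is a deterministic function of Y, forming X → Y → Z.

Original I(X;Y) = 0.0294 dits

After applying f:
P(X,Z) where Z=f(Y):
- P(X,Z=0) = P(X,Y=1) + P(X,Y=2)
- P(X,Z=1) = P(X,Y=0)

I(X;Z) = I(X;f(Y)) = 0.0011 dits

Verification: 0.0294 ≥ 0.0011 ✓

Information cannot be created by processing; the function f can only lose information about X.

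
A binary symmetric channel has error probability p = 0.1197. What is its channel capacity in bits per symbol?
0.4715 bits

For a binary symmetric channel (BSC) with error probability p:
Capacity C = 1 - H(p) bits per symbol

where H(p) = -p log₂(p) - (1-p) log₂(1-p) is the binary entropy function.

H(0.1197) = 0.5285 bits
C = 1 - 0.5285 = 0.4715 bits per symbol

This means we can reliably transmit up to 0.4715 bits of information per channel use.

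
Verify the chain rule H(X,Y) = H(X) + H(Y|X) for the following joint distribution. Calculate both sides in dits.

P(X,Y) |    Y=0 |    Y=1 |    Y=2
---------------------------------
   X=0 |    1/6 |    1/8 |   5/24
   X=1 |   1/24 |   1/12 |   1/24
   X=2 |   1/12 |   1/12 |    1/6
H(X,Y) = 0.8990, H(X) = 0.4392, H(Y|X) = 0.4598 (all in dits)

Chain rule: H(X,Y) = H(X) + H(Y|X)

Left side — joint entropy directly:
H(X,Y) = -Σ p(x,y) log p(x,y) = 0.8990 dits

Right side — compute H(Y|X) from the conditional distributions:
P(X) = (1/2, 1/6, 1/3), so H(X) = 0.4392 dits
H(Y|X) = Σ_x P(X=x) · H(Y|X=x):
  P(Y|X=0) = (1/3, 1/4, 5/12), H(Y|X=0) = 0.4680, weight P(X=0) = 1/2
  P(Y|X=1) = (1/4, 1/2, 1/4), H(Y|X=1) = 0.4515, weight P(X=1) = 1/6
  P(Y|X=2) = (1/4, 1/4, 1/2), H(Y|X=2) = 0.4515, weight P(X=2) = 1/3
H(Y|X) = 0.4598 dits

H(X) + H(Y|X) = 0.4392 + 0.4598 = 0.8990 dits

Both sides equal 0.8990 dits. ✓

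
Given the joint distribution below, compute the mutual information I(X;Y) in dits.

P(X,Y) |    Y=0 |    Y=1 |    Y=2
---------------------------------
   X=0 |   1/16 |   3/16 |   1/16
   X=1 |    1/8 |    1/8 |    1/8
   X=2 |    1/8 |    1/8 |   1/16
0.0144 dits

Mutual information: I(X;Y) = H(X) + H(Y) - H(X,Y)

Marginals:
P(X) = (5/16, 3/8, 5/16), H(X) = 0.4755 dits
P(Y) = (5/16, 7/16, 1/4), H(Y) = 0.4654 dits

Joint entropy: H(X,Y) = 0.9265 dits

I(X;Y) = 0.4755 + 0.4654 - 0.9265 = 0.0144 dits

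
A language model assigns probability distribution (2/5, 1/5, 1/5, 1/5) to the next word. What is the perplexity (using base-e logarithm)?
3.7893

Perplexity is e^H (or exp(H) for natural log).

First, H = -Σ p log p = 1.3322 nats
Perplexity = e^1.3322 = 3.7893

Interpretation: The model's uncertainty is equivalent to choosing uniformly among 3.8 options.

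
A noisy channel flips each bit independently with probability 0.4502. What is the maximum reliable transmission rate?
0.0072 bits

For a binary symmetric channel (BSC) with error probability p:
Capacity C = 1 - H(p) bits per symbol

where H(p) = -p log₂(p) - (1-p) log₂(1-p) is the binary entropy function.

H(0.4502) = 0.9928 bits
C = 1 - 0.9928 = 0.0072 bits per symbol

This means we can reliably transmit up to 0.0072 bits of information per channel use.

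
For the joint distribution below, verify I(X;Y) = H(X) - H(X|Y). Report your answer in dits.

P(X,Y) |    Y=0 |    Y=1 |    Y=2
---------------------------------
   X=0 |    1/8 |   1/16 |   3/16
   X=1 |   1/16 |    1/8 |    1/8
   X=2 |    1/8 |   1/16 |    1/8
I(X;Y) = 0.0144 dits

Mutual information has multiple equivalent forms:
- I(X;Y) = H(X) - H(X|Y)
- I(X;Y) = H(Y) - H(Y|X)
- I(X;Y) = H(X) + H(Y) - H(X,Y)

Computing all quantities:
H(X) = 0.4755, H(Y) = 0.4654, H(X,Y) = 0.9265
H(X|Y) = 0.4611, H(Y|X) = 0.4511

Verification:
H(X) - H(X|Y) = 0.4755 - 0.4611 = 0.0144
H(Y) - H(Y|X) = 0.4654 - 0.4511 = 0.0144
H(X) + H(Y) - H(X,Y) = 0.4755 + 0.4654 - 0.9265 = 0.0144

All forms give I(X;Y) = 0.0144 dits. ✓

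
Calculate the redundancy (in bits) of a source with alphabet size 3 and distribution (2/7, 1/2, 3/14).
0.0923 bits

Redundancy measures how far a source is from maximum entropy:
R = H_max - H(X)

Maximum entropy for 3 symbols: H_max = log_2(3) = 1.5850 bits
Actual entropy: H(X) = 1.4926 bits
Redundancy: R = 1.5850 - 1.4926 = 0.0923 bits

This redundancy represents potential for compression: the source could be compressed by 0.0923 bits per symbol.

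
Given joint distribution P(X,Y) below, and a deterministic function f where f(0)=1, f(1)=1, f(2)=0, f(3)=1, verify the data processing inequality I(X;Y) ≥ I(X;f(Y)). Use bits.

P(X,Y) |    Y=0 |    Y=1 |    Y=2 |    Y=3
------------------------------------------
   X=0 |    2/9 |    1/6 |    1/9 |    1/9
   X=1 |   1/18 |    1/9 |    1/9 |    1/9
I(X;Y) = 0.0494, I(X;f(Y)) = 0.0105, inequality holds: 0.0494 ≥ 0.0105

Data Processing Inequality: For any Markov chain X → Y → Z, we have I(X;Y) ≥ I(X;Z).

Here Z = f(Y) is a deterministic function of Y, forming X → Y → Z.

Original I(X;Y) = 0.0494 bits

After applying f:
P(X,Z) where Z=f(Y):
- P(X,Z=0) = P(X,Y=2)
- P(X,Z=1) = P(X,Y=0) + P(X,Y=1) + P(X,Y=3)

I(X;Z) = I(X;f(Y)) = 0.0105 bits

Verification: 0.0494 ≥ 0.0105 ✓

Information cannot be created by processing; the function f can only lose information about X.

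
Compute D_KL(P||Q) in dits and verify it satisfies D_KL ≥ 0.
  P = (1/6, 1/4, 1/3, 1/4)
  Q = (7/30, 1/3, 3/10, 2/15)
0.0279 dits

KL divergence satisfies the Gibbs inequality: D_KL(P||Q) ≥ 0 for all distributions P, Q.

D_KL(P||Q) = Σ p(x) log(p(x)/q(x))
Term by term:
  x=0: 1/6 × log_10[(1/6)/(7/30)] = -0.0244
  x=1: 1/4 × log_10[(1/4)/(1/3)] = -0.0312
  x=2: 1/3 × log_10[(1/3)/(3/10)] = 0.0153
  x=3: 1/4 × log_10[(1/4)/(2/15)] = 0.0683
D_KL(P||Q) = 0.0279 dits

D_KL(P||Q) = 0.0279 ≥ 0 ✓

This non-negativity is a fundamental property: relative entropy cannot be negative because it measures how different Q is from P.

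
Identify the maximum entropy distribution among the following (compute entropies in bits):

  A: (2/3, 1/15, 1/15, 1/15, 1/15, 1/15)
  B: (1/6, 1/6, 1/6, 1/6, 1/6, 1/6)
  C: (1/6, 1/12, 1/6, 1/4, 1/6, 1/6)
B

For a discrete distribution over n outcomes, entropy is maximized by the uniform distribution.

Computing entropies:
H(A) = 1.6923 bits
H(B) = 2.5850 bits
H(C) = 2.5221 bits

The uniform distribution (where all probabilities equal 1/6) achieves the maximum entropy of log_2(6) = 2.5850 bits.

Distribution B has the highest entropy.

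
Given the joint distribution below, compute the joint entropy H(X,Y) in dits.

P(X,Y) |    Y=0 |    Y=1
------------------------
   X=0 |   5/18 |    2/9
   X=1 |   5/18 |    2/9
0.5994 dits

Joint entropy is H(X,Y) = -Σ_{x,y} p(x,y) log p(x,y).

Summing over all non-zero entries:
H(X,Y) = -[5/18·log_10(5/18) + 2/9·log_10(2/9) + 5/18·log_10(5/18) + 2/9·log_10(2/9)]
H(X,Y) = 0.5994 dits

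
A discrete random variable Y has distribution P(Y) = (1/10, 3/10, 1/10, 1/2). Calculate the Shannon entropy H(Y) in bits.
1.6855 bits

Shannon entropy is H(X) = -Σ p(x) log p(x).

For P = (1/10, 3/10, 1/10, 1/2):
H = -1/10 × log_2(1/10) -3/10 × log_2(3/10) -1/10 × log_2(1/10) -1/2 × log_2(1/2)
H = 1.6855 bits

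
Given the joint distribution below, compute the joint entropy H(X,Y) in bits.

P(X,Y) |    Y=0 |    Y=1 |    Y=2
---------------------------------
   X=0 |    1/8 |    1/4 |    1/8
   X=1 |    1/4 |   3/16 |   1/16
2.4528 bits

Joint entropy is H(X,Y) = -Σ_{x,y} p(x,y) log p(x,y).

Summing over all non-zero entries:
H(X,Y) = -[1/8·log_2(1/8) + 1/4·log_2(1/4) + 1/8·log_2(1/8) + 1/4·log_2(1/4) + 3/16·log_2(3/16) + 1/16·log_2(1/16)]
H(X,Y) = 2.4528 bits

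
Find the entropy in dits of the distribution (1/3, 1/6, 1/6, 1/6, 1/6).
0.6778 dits

Shannon entropy is H(X) = -Σ p(x) log p(x).

For P = (1/3, 1/6, 1/6, 1/6, 1/6):
H = -1/3 × log_10(1/3) -1/6 × log_10(1/6) -1/6 × log_10(1/6) -1/6 × log_10(1/6) -1/6 × log_10(1/6)
H = 0.6778 dits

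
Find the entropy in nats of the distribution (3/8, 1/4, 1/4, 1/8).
1.3209 nats

Shannon entropy is H(X) = -Σ p(x) log p(x).

For P = (3/8, 1/4, 1/4, 1/8):
H = -3/8 × log_e(3/8) -1/4 × log_e(1/4) -1/4 × log_e(1/4) -1/8 × log_e(1/8)
H = 1.3209 nats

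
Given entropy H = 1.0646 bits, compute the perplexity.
2.0916

Perplexity is 2^H (or exp(H) for natural log).

H = 1.0646 bits
Perplexity = 2^1.0646 = 2.0916

Interpretation: The model's uncertainty is equivalent to choosing uniformly among 2.1 options.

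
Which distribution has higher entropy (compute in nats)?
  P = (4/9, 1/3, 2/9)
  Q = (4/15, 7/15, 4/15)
P

Computing entropies in nats:
H(P) = 1.0609
H(Q) = 1.0606

Distribution P has higher entropy.

Intuition: The distribution closer to uniform (more spread out) has higher entropy.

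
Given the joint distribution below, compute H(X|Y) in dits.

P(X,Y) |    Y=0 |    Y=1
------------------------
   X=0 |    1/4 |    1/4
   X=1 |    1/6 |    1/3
0.2948 dits

Using the chain rule: H(X|Y) = H(X,Y) - H(Y)

First, compute H(X,Y) = 0.5898 dits

Marginal P(Y) = (5/12, 7/12)
H(Y) = 0.2950 dits

H(X|Y) = H(X,Y) - H(Y) = 0.5898 - 0.2950 = 0.2948 dits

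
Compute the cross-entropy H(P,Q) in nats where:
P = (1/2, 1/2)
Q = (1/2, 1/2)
0.6931 nats

Cross-entropy: H(P,Q) = -Σ p(x) log q(x)

Alternatively: H(P,Q) = H(P) + D_KL(P||Q)
H(P) = 0.6931 nats
D_KL(P||Q) = 0.0000 nats

H(P,Q) = 0.6931 + 0.0000 = 0.6931 nats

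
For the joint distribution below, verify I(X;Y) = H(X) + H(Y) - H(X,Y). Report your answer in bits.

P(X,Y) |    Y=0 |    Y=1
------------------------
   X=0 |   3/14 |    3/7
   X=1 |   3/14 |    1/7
I(X;Y) = 0.0481 bits

Mutual information has multiple equivalent forms:
- I(X;Y) = H(X) - H(X|Y)
- I(X;Y) = H(Y) - H(Y|X)
- I(X;Y) = H(X) + H(Y) - H(X,Y)

Computing all quantities:
H(X) = 0.9403, H(Y) = 0.9852, H(X,Y) = 1.8774
H(X|Y) = 0.8922, H(Y|X) = 0.9371

Verification:
H(X) - H(X|Y) = 0.9403 - 0.8922 = 0.0481
H(Y) - H(Y|X) = 0.9852 - 0.9371 = 0.0481
H(X) + H(Y) - H(X,Y) = 0.9403 + 0.9852 - 1.8774 = 0.0481

All forms give I(X;Y) = 0.0481 bits. ✓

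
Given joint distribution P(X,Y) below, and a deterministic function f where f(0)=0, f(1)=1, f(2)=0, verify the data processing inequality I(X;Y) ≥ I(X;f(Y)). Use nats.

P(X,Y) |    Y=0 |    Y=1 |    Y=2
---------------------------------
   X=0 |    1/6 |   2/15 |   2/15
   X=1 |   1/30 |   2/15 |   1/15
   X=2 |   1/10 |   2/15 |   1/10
I(X;Y) = 0.0294, I(X;f(Y)) = 0.0219, inequality holds: 0.0294 ≥ 0.0219

Data Processing Inequality: For any Markov chain X → Y → Z, we have I(X;Y) ≥ I(X;Z).

Here Z = f(Y) is a deterministic function of Y, forming X → Y → Z.

Original I(X;Y) = 0.0294 nats

After applying f:
P(X,Z) where Z=f(Y):
- P(X,Z=0) = P(X,Y=0) + P(X,Y=2)
- P(X,Z=1) = P(X,Y=1)

I(X;Z) = I(X;f(Y)) = 0.0219 nats

Verification: 0.0294 ≥ 0.0219 ✓

Information cannot be created by processing; the function f can only lose information about X.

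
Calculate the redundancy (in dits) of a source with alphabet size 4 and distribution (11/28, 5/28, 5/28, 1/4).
0.0249 dits

Redundancy measures how far a source is from maximum entropy:
R = H_max - H(X)

Maximum entropy for 4 symbols: H_max = log_10(4) = 0.6021 dits
Actual entropy: H(X) = 0.5771 dits
Redundancy: R = 0.6021 - 0.5771 = 0.0249 dits

This redundancy represents potential for compression: the source could be compressed by 0.0249 dits per symbol.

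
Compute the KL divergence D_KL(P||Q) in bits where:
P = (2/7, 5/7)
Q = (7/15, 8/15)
0.0988 bits

KL divergence: D_KL(P||Q) = Σ p(x) log(p(x)/q(x))

Computing term by term:
  x=0: 2/7 × log_2[(2/7)/(7/15)] = 2/7 × -0.7078 = -0.2022
  x=1: 5/7 × log_2[(5/7)/(8/15)] = 5/7 × 0.4215 = 0.3010

D_KL(P||Q) = 0.0988 bits

Note: KL divergence is always non-negative and equals 0 iff P = Q.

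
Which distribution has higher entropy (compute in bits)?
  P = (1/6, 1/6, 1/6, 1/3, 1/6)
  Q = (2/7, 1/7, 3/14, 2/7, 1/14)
P

Computing entropies in bits:
H(P) = 2.2516
H(Q) = 2.1820

Distribution P has higher entropy.

Intuition: The distribution closer to uniform (more spread out) has higher entropy.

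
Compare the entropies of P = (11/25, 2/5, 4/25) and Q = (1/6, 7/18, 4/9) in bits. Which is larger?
Q

Computing entropies in bits:
H(P) = 1.4729
H(Q) = 1.4807

Distribution Q has higher entropy.

Intuition: The distribution closer to uniform (more spread out) has higher entropy.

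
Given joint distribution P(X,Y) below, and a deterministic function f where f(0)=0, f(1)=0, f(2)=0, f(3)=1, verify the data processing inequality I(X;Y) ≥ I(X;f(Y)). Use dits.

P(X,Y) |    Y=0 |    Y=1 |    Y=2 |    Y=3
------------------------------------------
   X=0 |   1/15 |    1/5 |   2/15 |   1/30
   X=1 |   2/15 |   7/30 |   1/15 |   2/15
I(X;Y) = 0.0205, I(X;f(Y)) = 0.0104, inequality holds: 0.0205 ≥ 0.0104

Data Processing Inequality: For any Markov chain X → Y → Z, we have I(X;Y) ≥ I(X;Z).

Here Z = f(Y) is a deterministic function of Y, forming X → Y → Z.

Original I(X;Y) = 0.0205 dits

After applying f:
P(X,Z) where Z=f(Y):
- P(X,Z=0) = P(X,Y=0) + P(X,Y=1) + P(X,Y=2)
- P(X,Z=1) = P(X,Y=3)

I(X;Z) = I(X;f(Y)) = 0.0104 dits

Verification: 0.0205 ≥ 0.0104 ✓

Information cannot be created by processing; the function f can only lose information about X.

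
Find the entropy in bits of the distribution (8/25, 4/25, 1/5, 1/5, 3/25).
2.2449 bits

Shannon entropy is H(X) = -Σ p(x) log p(x).

For P = (8/25, 4/25, 1/5, 1/5, 3/25):
H = -8/25 × log_2(8/25) -4/25 × log_2(4/25) -1/5 × log_2(1/5) -1/5 × log_2(1/5) -3/25 × log_2(3/25)
H = 2.2449 bits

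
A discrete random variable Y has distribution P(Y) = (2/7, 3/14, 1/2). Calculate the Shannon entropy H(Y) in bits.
1.4926 bits

Shannon entropy is H(X) = -Σ p(x) log p(x).

For P = (2/7, 3/14, 1/2):
H = -2/7 × log_2(2/7) -3/14 × log_2(3/14) -1/2 × log_2(1/2)
H = 1.4926 bits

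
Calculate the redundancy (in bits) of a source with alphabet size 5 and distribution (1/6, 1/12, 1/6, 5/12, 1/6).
0.2044 bits

Redundancy measures how far a source is from maximum entropy:
R = H_max - H(X)

Maximum entropy for 5 symbols: H_max = log_2(5) = 2.3219 bits
Actual entropy: H(X) = 2.1175 bits
Redundancy: R = 2.3219 - 2.1175 = 0.2044 bits

This redundancy represents potential for compression: the source could be compressed by 0.2044 bits per symbol.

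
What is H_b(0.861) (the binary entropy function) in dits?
0.1751 dits

The binary entropy function is:
H(p) = -p log(p) - (1-p) log(1-p)

H(0.861) = -0.861 × log_10(0.861) - 0.139 × log_10(0.139)
H(0.861) = 0.1751 dits

Note: Binary entropy is maximized at p=0.5 (H=1 bit) and minimized at p=0 or p=1 (H=0).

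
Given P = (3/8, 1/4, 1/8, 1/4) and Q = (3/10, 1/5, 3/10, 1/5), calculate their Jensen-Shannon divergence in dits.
0.0102 dits

Jensen-Shannon divergence is:
JSD(P||Q) = 0.5 × D_KL(P||M) + 0.5 × D_KL(Q||M)
where M = 0.5 × (P + Q) is the mixture distribution.

M = 0.5 × (3/8, 1/4, 1/8, 1/4) + 0.5 × (3/10, 1/5, 3/10, 1/5) = (0.3375, 9/40, 0.2125, 9/40)

D_KL(P||M) = 0.0112 dits
D_KL(Q||M) = 0.0091 dits

JSD(P||Q) = 0.5 × 0.0112 + 0.5 × 0.0091 = 0.0102 dits

Unlike KL divergence, JSD is symmetric and bounded: 0 ≤ JSD ≤ log(2).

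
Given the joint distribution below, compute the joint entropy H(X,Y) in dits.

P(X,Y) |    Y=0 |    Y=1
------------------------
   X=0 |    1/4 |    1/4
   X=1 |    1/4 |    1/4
0.6021 dits

Joint entropy is H(X,Y) = -Σ_{x,y} p(x,y) log p(x,y).

Summing over all non-zero entries:
H(X,Y) = -[1/4·log_10(1/4) + 1/4·log_10(1/4) + 1/4·log_10(1/4) + 1/4·log_10(1/4)]
H(X,Y) = 0.6021 dits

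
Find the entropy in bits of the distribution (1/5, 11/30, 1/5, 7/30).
1.9494 bits

Shannon entropy is H(X) = -Σ p(x) log p(x).

For P = (1/5, 11/30, 1/5, 7/30):
H = -1/5 × log_2(1/5) -11/30 × log_2(11/30) -1/5 × log_2(1/5) -7/30 × log_2(7/30)
H = 1.9494 bits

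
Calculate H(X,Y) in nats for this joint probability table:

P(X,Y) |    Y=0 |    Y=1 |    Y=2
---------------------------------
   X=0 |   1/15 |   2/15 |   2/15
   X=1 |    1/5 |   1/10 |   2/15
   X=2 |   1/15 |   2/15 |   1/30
2.1012 nats

Joint entropy is H(X,Y) = -Σ_{x,y} p(x,y) log p(x,y).

Summing over all non-zero entries:
H(X,Y) = -[1/15·log_e(1/15) + 2/15·log_e(2/15) + 2/15·log_e(2/15) + 1/5·log_e(1/5) + 1/10·log_e(1/10) + 2/15·log_e(2/15) + 1/15·log_e(1/15) + 2/15·log_e(2/15) + 1/30·log_e(1/30)]
H(X,Y) = 2.1012 nats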